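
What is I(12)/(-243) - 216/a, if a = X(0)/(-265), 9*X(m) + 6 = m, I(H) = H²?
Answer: -2318236/27 ≈ -85861.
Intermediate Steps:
X(m) = -⅔ + m/9
a = 2/795 (a = (-⅔ + (⅑)*0)/(-265) = (-⅔ + 0)*(-1/265) = -⅔*(-1/265) = 2/795 ≈ 0.0025157)
I(12)/(-243) - 216/a = 12²/(-243) - 216/2/795 = 144*(-1/243) - 216*795/2 = -16/27 - 85860 = -2318236/27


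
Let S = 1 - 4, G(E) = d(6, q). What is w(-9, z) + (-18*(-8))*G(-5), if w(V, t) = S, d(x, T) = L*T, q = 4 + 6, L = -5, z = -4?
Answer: -7203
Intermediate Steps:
q = 10
d(x, T) = -5*T
G(E) = -50 (G(E) = -5*10 = -50)
S = -3
w(V, t) = -3
w(-9, z) + (-18*(-8))*G(-5) = -3 - 18*(-8)*(-50) = -3 + 144*(-50) = -3 - 7200 = -7203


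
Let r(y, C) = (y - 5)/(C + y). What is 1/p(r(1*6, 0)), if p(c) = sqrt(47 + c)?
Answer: sqrt(1698)/283 ≈ 0.14561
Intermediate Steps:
r(y, C) = (-5 + y)/(C + y)
1/p(r(1*6, 0)) = 1/(sqrt(47 + (-5 + 1*6)/(0 + 1*6))) = 1/(sqrt(47 + (-5 + 6)/(0 + 6))) = 1/(sqrt(47 + 1/6)) = 1/(sqrt(283/6)) = 1/(sqrt(1698)/6) = sqrt(1698)/283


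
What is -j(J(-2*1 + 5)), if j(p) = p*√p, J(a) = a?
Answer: -3*√3 ≈ -5.1962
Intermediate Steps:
j(p) = p^(3/2)
-j(J(-2*1 + 5)) = -(-2*1 + 5)^(3/2) = -(-2 + 5)^(3/2) = -3^(3/2) = -3*√3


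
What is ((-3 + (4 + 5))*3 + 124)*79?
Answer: 11218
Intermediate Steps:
((-3 + (4 + 5))*3 + 124)*79 = ((-3 + 9)*3 + 124)*79 = (6*3 + 124)*79 = (18 + 124)*79 = 142*79 = 11218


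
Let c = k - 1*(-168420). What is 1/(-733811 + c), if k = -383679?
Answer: -1/949070 ≈ -1.0537e-6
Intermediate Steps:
c = -215259 (c = -383679 - 1*(-168420) = -383679 + 168420 = -215259)
1/(-733811 + c) = 1/(-733811 - 215259) = 1/(-949070) = -1/949070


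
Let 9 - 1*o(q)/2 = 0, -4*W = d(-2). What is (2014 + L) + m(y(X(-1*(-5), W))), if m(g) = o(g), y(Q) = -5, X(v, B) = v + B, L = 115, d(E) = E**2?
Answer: 2147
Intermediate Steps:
W = -1 (W = -1/4*(-2)**2 = -1/4*4 = -1)
X(v, B) = B + v
o(q) = 18 (o(q) = 18 - 2*0 = 18 + 0 = 18)
m(g) = 18
(2014 + L) + m(y(X(-1*(-5), W))) = (2014 + 115) + 18 = 2129 + 18 = 2147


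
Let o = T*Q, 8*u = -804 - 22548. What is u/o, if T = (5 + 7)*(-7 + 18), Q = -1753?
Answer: 973/77132 ≈ 0.012615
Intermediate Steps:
T = 132 (T = 12*11 = 132)
u = -2919 (u = (-804 - 22548)/8 = (1/8)*(-23352) = -2919)
o = -231396 (o = 132*(-1753) = -231396)
u/o = -2919/(-231396) = -2919*(-1/231396) = 973/77132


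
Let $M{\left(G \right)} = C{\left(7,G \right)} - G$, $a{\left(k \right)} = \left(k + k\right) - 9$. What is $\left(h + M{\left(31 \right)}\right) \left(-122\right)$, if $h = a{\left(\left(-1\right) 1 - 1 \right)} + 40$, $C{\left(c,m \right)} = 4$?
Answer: $0$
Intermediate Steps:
$a{\left(k \right)} = -9 + 2 k$ ($a{\left(k \right)} = 2 k - 9 = -9 + 2 k$)
$h = 27$ ($h = \left(-9 + 2 \left(\left(-1\right) 1 - 1\right)\right) + 40 = \left(-9 + 2 \left(-1 - 1\right)\right) + 40 = \left(-9 + 2 \left(-2\right)\right) + 40 = \left(-9 - 4\right) + 40 = -13 + 40 = 27$)
$M{\left(G \right)} = 4 - G$
$\left(h + M{\left(31 \right)}\right) \left(-122\right) = \left(27 + \left(4 - 31\right)\right) \left(-122\right) = \left(27 - 27\right) \left(-122\right) = 0 \left(-122\right) = 0$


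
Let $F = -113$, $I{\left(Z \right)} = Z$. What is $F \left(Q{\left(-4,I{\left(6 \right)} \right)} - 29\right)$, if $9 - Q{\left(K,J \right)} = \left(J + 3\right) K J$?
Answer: $-22148$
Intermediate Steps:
$Q{\left(K,J \right)} = 9 - J K \left(3 + J\right)$ ($Q{\left(K,J \right)} = 9 - \left(J + 3\right) K J = 9 - \left(3 + J\right) J K = 9 - J K \left(3 + J\right)$)
$F \left(Q{\left(-4,I{\left(6 \right)} \right)} - 29\right) = - 113 \left(\left(9 - - 4 \cdot 6^{2} - 18 \left(-4\right)\right) - 29\right) = - 113 \left(\left(9 - \left(-4\right) 36 + 72\right) - 29\right) = - 113 \left(\left(9 + 144 + 72\right) - 29\right) = - 113 \left(225 - 29\right) = \left(-113\right) 196 = -22148$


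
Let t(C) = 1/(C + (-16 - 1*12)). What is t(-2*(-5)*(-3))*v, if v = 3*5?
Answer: -15/58 ≈ -0.25862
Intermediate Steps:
t(C) = 1/(-28 + C) (t(C) = 1/(C + (-16 - 12)) = 1/(C - 28) = 1/(-28 + C))
v = 15
t(-2*(-5)*(-3))*v = 15/(-28 - 2*(-5)*(-3)) = 15/(-28 + 10*(-3)) = 15/(-28 - 30) = 15/(-58) = -1/58*15 = -15/58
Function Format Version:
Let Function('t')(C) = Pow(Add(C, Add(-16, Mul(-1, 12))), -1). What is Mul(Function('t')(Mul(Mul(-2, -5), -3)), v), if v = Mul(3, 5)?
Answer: Rational(-15, 58) ≈ -0.25862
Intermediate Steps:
Function('t')(C) = Pow(Add(-28, C), -1) (Function('t')(C) = Pow(Add(C, Add(-16, -12)), -1) = Pow(Add(C, -28), -1) = Pow(Add(-28, C), -1))
v = 15
Mul(Function('t')(Mul(Mul(-2, -5), -3)), v) = Mul(Pow(Add(-28, Mul(Mul(-2, -5), -3)), -1), 15) = Mul(Pow(Add(-28, Mul(10, -3)), -1), 15) = Mul(Pow(Add(-28, -30), -1), 15) = Mul(Pow(-58, -1), 15) = Mul(Rational(-1, 58), 15) = Rational(-15, 58)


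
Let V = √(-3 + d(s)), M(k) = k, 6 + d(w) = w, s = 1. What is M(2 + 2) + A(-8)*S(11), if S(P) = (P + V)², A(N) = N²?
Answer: 7236 + 2816*I*√2 ≈ 7236.0 + 3982.4*I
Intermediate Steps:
d(w) = -6 + w
V = 2*I*√2 (V = √(-3 + (-6 + 1)) = √(-3 - 5) = √(-8) = 2*I*√2 ≈ 2.8284*I)
S(P) = (P + 2*I*√2)²
M(2 + 2) + A(-8)*S(11) = (2 + 2) + (-8)²*(11 + 2*I*√2)² = 4 + 64*(11 + 2*I*√2)²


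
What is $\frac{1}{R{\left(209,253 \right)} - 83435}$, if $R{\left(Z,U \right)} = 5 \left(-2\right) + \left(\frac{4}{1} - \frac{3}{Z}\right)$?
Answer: $- \frac{209}{17439172} \approx -1.1985 \cdot 10^{-5}$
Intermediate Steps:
$R{\left(Z,U \right)} = -6 - \frac{3}{Z}$ ($R{\left(Z,U \right)} = -10 + \left(4 \cdot 1 - \frac{3}{Z}\right) = -10 + \left(4 - \frac{3}{Z}\right) = -6 - \frac{3}{Z}$)
$\frac{1}{R{\left(209,253 \right)} - 83435} = \frac{1}{\left(-6 - \frac{3}{209}\right) - 83435} = \frac{1}{- \frac{1257}{209} - 83435} = \frac{1}{- \frac{17439172}{209}} = - \frac{209}{17439172}$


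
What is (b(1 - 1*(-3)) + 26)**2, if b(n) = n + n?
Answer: 1156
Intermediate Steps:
b(n) = 2*n
(b(1 - 1*(-3)) + 26)**2 = (2*(1 - 1*(-3)) + 26)**2 = (2*(1 + 3) + 26)**2 = (2*4 + 26)**2 = (8 + 26)**2 = 34**2 = 1156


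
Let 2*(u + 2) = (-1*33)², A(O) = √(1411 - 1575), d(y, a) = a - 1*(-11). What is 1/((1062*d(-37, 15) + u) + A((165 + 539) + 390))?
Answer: 112618/3170704137 - 8*I*√41/3170704137 ≈ 3.5518e-5 - 1.6156e-8*I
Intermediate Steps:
d(y, a) = 11 + a (d(y, a) = a + 11 = 11 + a)
A(O) = 2*I*√41 (A(O) = √(-164) = 2*I*√41)
u = 1085/2 (u = -2 + (-1*33)²/2 = -2 + (½)*(-33)² = -2 + (½)*1089 = -2 + 1089/2 = 1085/2 ≈ 542.50)
1/((1062*d(-37, 15) + u) + A((165 + 539) + 390)) = 1/((1062*(11 + 15) + 1085/2) + 2*I*√41) = 1/((1062*26 + 1085/2) + 2*I*√41) = 1/((27612 + 1085/2) + 2*I*√41) = 1/(56309/2 + 2*I*√41)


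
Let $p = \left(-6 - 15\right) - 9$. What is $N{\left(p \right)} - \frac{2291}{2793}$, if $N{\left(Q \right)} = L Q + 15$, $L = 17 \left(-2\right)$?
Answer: $\frac{2888464}{2793} \approx 1034.2$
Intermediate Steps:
$L = -34$
$p = -30$ ($p = -21 - 9 = -30$)
$N{\left(Q \right)} = 15 - 34 Q$ ($N{\left(Q \right)} = - 34 Q + 15 = 15 - 34 Q$)
$N{\left(p \right)} - \frac{2291}{2793} = \left(15 - -1020\right) - \frac{2291}{2793} = \left(15 + 1020\right) - 2291 \cdot \frac{1}{2793} = 1035 - \frac{2291}{2793} = \frac{2888464}{2793}$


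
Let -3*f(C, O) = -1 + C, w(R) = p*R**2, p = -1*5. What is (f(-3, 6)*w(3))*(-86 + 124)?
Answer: -2280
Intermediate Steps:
p = -5
w(R) = -5*R**2
f(C, O) = 1/3 - C/3 (f(C, O) = -(-1 + C)/3 = 1/3 - C/3)
(f(-3, 6)*w(3))*(-86 + 124) = ((1/3 - 1/3*(-3))*(-5*3**2))*(-86 + 124) = ((1/3 + 1)*(-5*9))*38 = ((4/3)*(-45))*38 = -60*38 = -2280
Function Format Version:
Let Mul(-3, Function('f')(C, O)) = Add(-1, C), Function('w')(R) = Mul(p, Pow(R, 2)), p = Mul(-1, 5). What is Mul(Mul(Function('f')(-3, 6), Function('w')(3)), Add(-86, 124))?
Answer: -2280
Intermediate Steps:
p = -5
Function('w')(R) = Mul(-5, Pow(R, 2))
Function('f')(C, O) = Add(Rational(1, 3), Mul(Rational(-1, 3), C)) (Function('f')(C, O) = Mul(Rational(-1, 3), Add(-1, C)) = Add(Rational(1, 3), Mul(Rational(-1, 3), C)))
Mul(Mul(Function('f')(-3, 6), Function('w')(3)), Add(-86, 124)) = Mul(Mul(Add(Rational(1, 3), Mul(Rational(-1, 3), -3)), Mul(-5, Pow(3, 2))), Add(-86, 124)) = Mul(Mul(Add(Rational(1, 3), 1), Mul(-5, 9)), 38) = Mul(Mul(Rational(4, 3), -45), 38) = Mul(-60, 38) = -2280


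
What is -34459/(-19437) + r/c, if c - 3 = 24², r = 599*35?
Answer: 47494274/1250447 ≈ 37.982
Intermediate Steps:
r = 20965
c = 579 (c = 3 + 24² = 3 + 576 = 579)
-34459/(-19437) + r/c = -34459/(-19437) + 20965/579 = -34459*(-1/19437) + 20965*(1/579) = 34459/19437 + 20965/579 = 47494274/1250447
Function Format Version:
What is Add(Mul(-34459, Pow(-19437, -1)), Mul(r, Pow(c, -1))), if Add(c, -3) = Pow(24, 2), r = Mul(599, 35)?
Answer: Rational(47494274, 1250447) ≈ 37.982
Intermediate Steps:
r = 20965
c = 579 (c = Add(3, Pow(24, 2)) = Add(3, 576) = 579)
Add(Mul(-34459, Pow(-19437, -1)), Mul(r, Pow(c, -1))) = Add(Mul(-34459, Pow(-19437, -1)), Mul(20965, Pow(579, -1))) = Add(Mul(-34459, Rational(-1, 19437)), Mul(20965, Rational(1, 579))) = Add(Rational(34459, 19437), Rational(20965, 579)) = Rational(47494274, 1250447)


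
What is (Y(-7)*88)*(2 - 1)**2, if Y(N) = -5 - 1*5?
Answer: -880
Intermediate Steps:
Y(N) = -10 (Y(N) = -5 - 5 = -10)
(Y(-7)*88)*(2 - 1)**2 = (-10*88)*(2 - 1)**2 = -880*1**2 = -880*1 = -880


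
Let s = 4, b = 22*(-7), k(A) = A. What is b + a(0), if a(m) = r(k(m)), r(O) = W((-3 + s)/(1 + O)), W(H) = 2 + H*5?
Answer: -147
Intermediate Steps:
b = -154
W(H) = 2 + 5*H
r(O) = 2 + 5/(1 + O) (r(O) = 2 + 5*((-3 + 4)/(1 + O)) = 2 + 5*(1/(1 + O)) = 2 + 5/(1 + O))
a(m) = (7 + 2*m)/(1 + m)
b + a(0) = -154 + (7 + 2*0)/(1 + 0) = -154 + (7 + 0)/1 = -154 + 1*7 = -154 + 7 = -147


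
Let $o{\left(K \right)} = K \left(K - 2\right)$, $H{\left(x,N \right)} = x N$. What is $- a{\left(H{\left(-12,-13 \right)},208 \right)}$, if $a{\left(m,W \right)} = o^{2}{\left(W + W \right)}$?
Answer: $-29661106176$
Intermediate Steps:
$H{\left(x,N \right)} = N x$
$o{\left(K \right)} = K \left(-2 + K\right)$
$a{\left(m,W \right)} = 4 W^{2} \left(-2 + 2 W\right)^{2}$ ($a{\left(m,W \right)} = \left(\left(W + W\right) \left(-2 + \left(W + W\right)\right)\right)^{2} = \left(2 W \left(-2 + 2 W\right)\right)^{2} = 4 W^{2} \left(-2 + 2 W\right)^{2}$)
$- a{\left(H{\left(-12,-13 \right)},208 \right)} = - 16 \cdot 208^{2} \left(-1 + 208\right)^{2} = - 16 \cdot 43264 \cdot 207^{2} = - 16 \cdot 43264 \cdot 42849 = \left(-1\right) 29661106176 = -29661106176$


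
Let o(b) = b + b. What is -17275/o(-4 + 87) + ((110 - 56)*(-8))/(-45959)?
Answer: -793870013/7629194 ≈ -104.06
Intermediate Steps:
o(b) = 2*b
-17275/o(-4 + 87) + ((110 - 56)*(-8))/(-45959) = -17275*1/(2*(-4 + 87)) + ((110 - 56)*(-8))/(-45959) = -17275/(2*83) + (54*(-8))*(-1/45959) = -17275/166 - 432*(-1/45959) = -17275*1/166 + 432/45959 = -17275/166 + 432/45959 = -793870013/7629194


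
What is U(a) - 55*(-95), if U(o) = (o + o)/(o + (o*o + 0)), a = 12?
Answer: 67927/13 ≈ 5225.2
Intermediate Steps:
U(o) = 2*o/(o + o²) (U(o) = (2*o)/(o + (o² + 0)) = (2*o)/(o + o²) = 2*o/(o + o²))
U(a) - 55*(-95) = 2/(1 + 12) - 55*(-95) = 2/13 + 5225 = 67927/13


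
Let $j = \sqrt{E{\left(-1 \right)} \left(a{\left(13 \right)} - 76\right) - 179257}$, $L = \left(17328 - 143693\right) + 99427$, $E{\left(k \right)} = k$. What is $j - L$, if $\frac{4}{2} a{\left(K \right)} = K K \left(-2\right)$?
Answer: $26938 + 2 i \sqrt{44753} \approx 26938.0 + 423.1 i$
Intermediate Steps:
$L = -26938$ ($L = -126365 + 99427 = -26938$)
$a{\left(K \right)} = - K^{2}$ ($a{\left(K \right)} = \frac{K K \left(-2\right)}{2} = \frac{K^{2} \left(-2\right)}{2} = \frac{\left(-2\right) K^{2}}{2} = - K^{2}$)
$j = 2 i \sqrt{44753}$ ($j = \sqrt{- (- 13^{2} - 76) - 179257} = \sqrt{- (\left(-1\right) 169 - 76) - 179257} = \sqrt{- (-169 - 76) - 179257} = \sqrt{\left(-1\right) \left(-245\right) - 179257} = \sqrt{245 - 179257} = \sqrt{-179012} = 2 i \sqrt{44753} \approx 423.1 i$)
$j - L = 2 i \sqrt{44753} - -26938 = 2 i \sqrt{44753} + 26938 = 26938 + 2 i \sqrt{44753}$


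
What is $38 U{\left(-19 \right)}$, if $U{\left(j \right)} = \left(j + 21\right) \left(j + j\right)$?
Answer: $-2888$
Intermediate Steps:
$U{\left(j \right)} = 2 j \left(21 + j\right)$ ($U{\left(j \right)} = \left(21 + j\right) 2 j = 2 j \left(21 + j\right)$)
$38 U{\left(-19 \right)} = 38 \cdot 2 \left(-19\right) \left(21 - 19\right) = 38 \cdot 2 \left(-19\right) 2 = 38 \left(-76\right) = -2888$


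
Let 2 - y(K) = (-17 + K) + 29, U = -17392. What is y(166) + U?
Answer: -17568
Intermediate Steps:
y(K) = -10 - K (y(K) = 2 - ((-17 + K) + 29) = 2 - (12 + K) = 2 + (-12 - K) = -10 - K)
y(166) + U = (-10 - 1*166) - 17392 = (-10 - 166) - 17392 = -176 - 17392 = -17568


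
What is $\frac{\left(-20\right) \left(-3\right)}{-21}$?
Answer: $- \frac{20}{7} \approx -2.8571$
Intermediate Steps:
$\frac{\left(-20\right) \left(-3\right)}{-21} = 60 \left(- \frac{1}{21}\right) = - \frac{20}{7}$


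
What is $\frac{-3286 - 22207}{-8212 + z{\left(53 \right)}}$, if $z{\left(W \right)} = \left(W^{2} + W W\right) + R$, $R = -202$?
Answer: $\frac{25493}{2796} \approx 9.1177$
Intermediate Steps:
$z{\left(W \right)} = -202 + 2 W^{2}$ ($z{\left(W \right)} = \left(W^{2} + W W\right) - 202 = \left(W^{2} + W^{2}\right) - 202 = 2 W^{2} - 202 = -202 + 2 W^{2}$)
$\frac{-3286 - 22207}{-8212 + z{\left(53 \right)}} = \frac{-3286 - 22207}{-8212 - \left(202 - 2 \cdot 53^{2}\right)} = - \frac{25493}{-8212 + \left(-202 + 2 \cdot 2809\right)} = - \frac{25493}{-8212 + \left(-202 + 5618\right)} = - \frac{25493}{-8212 + 5416} = - \frac{25493}{-2796} = \left(-25493\right) \left(- \frac{1}{2796}\right) = \frac{25493}{2796}$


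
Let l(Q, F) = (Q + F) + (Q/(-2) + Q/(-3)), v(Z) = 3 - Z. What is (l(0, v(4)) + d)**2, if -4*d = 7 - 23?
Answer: 9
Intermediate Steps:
l(Q, F) = F + Q/6 (l(Q, F) = (F + Q) + (Q*(-1/2) + Q*(-1/3)) = (F + Q) + (-Q/2 - Q/3) = (F + Q) - 5*Q/6 = F + Q/6)
d = 4 (d = -(7 - 23)/4 = -1/4*(-16) = 4)
(l(0, v(4)) + d)**2 = (((3 - 1*4) + (1/6)*0) + 4)**2 = (((3 - 4) + 0) + 4)**2 = ((-1 + 0) + 4)**2 = (-1 + 4)**2 = 3**2 = 9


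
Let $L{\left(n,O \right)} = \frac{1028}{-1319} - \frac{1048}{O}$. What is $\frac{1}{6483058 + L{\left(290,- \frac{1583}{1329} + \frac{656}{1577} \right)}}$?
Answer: $\frac{2142803873}{13894817216334654} \approx 1.5422 \cdot 10^{-7}$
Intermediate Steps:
$L{\left(n,O \right)} = - \frac{1028}{1319} - \frac{1048}{O}$ ($L{\left(n,O \right)} = 1028 \left(- \frac{1}{1319}\right) - \frac{1048}{O} = - \frac{1028}{1319} - \frac{1048}{O}$)
$\frac{1}{6483058 + L{\left(290,- \frac{1583}{1329} + \frac{656}{1577} \right)}} = \frac{1}{6483058 - \left(\frac{1028}{1319} + \frac{1048}{- \frac{1583}{1329} + \frac{656}{1577}}\right)} = \frac{1}{6483058 - \left(\frac{1028}{1319} + \frac{1048}{- \frac{1624567}{2095833}}\right)} = \frac{1}{6483058 - - \frac{2895425051020}{2142803873}} = \frac{1}{6483058 + \left(- \frac{1028}{1319} + \frac{2196432984}{1624567}\right)} = \frac{1}{6483058 + \frac{2895425051020}{2142803873}} = \frac{1}{\frac{13894817216334654}{2142803873}} = \frac{2142803873}{13894817216334654}$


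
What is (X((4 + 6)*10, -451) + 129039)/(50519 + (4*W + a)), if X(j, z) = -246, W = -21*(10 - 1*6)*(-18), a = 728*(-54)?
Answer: 18399/2465 ≈ 7.4641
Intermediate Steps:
a = -39312
W = 1512 (W = -21*(10 - 6)*(-18) = -21*4*(-18) = -84*(-18) = 1512)
(X((4 + 6)*10, -451) + 129039)/(50519 + (4*W + a)) = (-246 + 129039)/(50519 + (4*1512 - 39312)) = 128793/(50519 + (6048 - 39312)) = 128793/(50519 - 33264) = 128793/17255 = 128793*(1/17255) = 18399/2465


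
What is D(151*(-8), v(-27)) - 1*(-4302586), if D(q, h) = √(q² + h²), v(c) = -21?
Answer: 4302586 + √1459705 ≈ 4.3038e+6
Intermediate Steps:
D(q, h) = √(h² + q²)
D(151*(-8), v(-27)) - 1*(-4302586) = √((-21)² + (151*(-8))²) - 1*(-4302586) = √(441 + (-1208)²) + 4302586 = √(441 + 1459264) + 4302586 = √1459705 + 4302586 = 4302586 + √1459705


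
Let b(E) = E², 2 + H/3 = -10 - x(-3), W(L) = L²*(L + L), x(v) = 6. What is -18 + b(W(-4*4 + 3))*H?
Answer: -1042590762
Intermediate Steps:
W(L) = 2*L³ (W(L) = L²*(2*L) = 2*L³)
H = -54 (H = -6 + 3*(-10 - 1*6) = -6 + 3*(-10 - 6) = -6 + 3*(-16) = -6 - 48 = -54)
-18 + b(W(-4*4 + 3))*H = -18 + (2*(-4*4 + 3)³)²*(-54) = -18 + (2*(-16 + 3)³)²*(-54) = -18 + (2*(-13)³)²*(-54) = -18 + (2*(-2197))²*(-54) = -18 + (-4394)²*(-54) = -18 + 19307236*(-54) = -18 - 1042590744 = -1042590762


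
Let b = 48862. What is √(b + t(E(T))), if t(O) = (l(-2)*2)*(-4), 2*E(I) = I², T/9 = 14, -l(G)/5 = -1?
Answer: √48822 ≈ 220.96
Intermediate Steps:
l(G) = 5 (l(G) = -5*(-1) = 5)
T = 126 (T = 9*14 = 126)
E(I) = I²/2
t(O) = -40 (t(O) = (5*2)*(-4) = 10*(-4) = -40)
√(b + t(E(T))) = √(48862 - 40) = √48822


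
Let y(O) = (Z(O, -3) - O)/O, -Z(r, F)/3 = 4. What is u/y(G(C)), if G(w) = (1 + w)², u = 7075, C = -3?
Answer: -7075/4 ≈ -1768.8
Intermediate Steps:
Z(r, F) = -12 (Z(r, F) = -3*4 = -12)
y(O) = (-12 - O)/O
u/y(G(C)) = 7075/(((-12 - (1 - 3)²)/((1 - 3)²))) = 7075/(((-12 - 1*(-2)²)/((-2)²))) = 7075/(((-12 - 1*4)/4)) = 7075/(((-12 - 4)/4)) = 7075/(((¼)*(-16))) = 7075/(-4) = 7075*(-¼) = -7075/4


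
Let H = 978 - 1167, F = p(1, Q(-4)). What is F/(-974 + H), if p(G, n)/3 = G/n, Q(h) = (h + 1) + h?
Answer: 3/8141 ≈ 0.00036851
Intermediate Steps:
Q(h) = 1 + 2*h (Q(h) = (1 + h) + h = 1 + 2*h)
p(G, n) = 3*G/n (p(G, n) = 3*(G/n) = 3*G/n)
F = -3/7 (F = 3*1/(1 + 2*(-4)) = 3*1/(1 - 8) = 3*1/(-7) = 3*1*(-1/7) = -3/7 ≈ -0.42857)
H = -189
F/(-974 + H) = -3/(7*(-974 - 189)) = -3/7/(-1163) = -3/7*(-1/1163) = 3/8141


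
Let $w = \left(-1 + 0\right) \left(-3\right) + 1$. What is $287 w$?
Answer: $1148$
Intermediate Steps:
$w = 4$ ($w = \left(-1\right) \left(-3\right) + 1 = 3 + 1 = 4$)
$287 w = 287 \cdot 4 = 1148$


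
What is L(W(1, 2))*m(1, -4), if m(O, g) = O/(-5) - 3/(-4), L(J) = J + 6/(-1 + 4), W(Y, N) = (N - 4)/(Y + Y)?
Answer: 11/20 ≈ 0.55000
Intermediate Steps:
W(Y, N) = (-4 + N)/(2*Y) (W(Y, N) = (-4 + N)/((2*Y)) = (-4 + N)*(1/(2*Y)) = (-4 + N)/(2*Y))
L(J) = 2 + J (L(J) = J + 6/3 = J + (1/3)*6 = J + 2 = 2 + J)
m(O, g) = 3/4 - O/5 (m(O, g) = O*(-1/5) - 3*(-1/4) = -O/5 + 3/4 = 3/4 - O/5)
L(W(1, 2))*m(1, -4) = (2 + (1/2)*(-4 + 2)/1)*(3/4 - 1/5*1) = (2 + (1/2)*1*(-2))*(3/4 - 1/5) = (2 - 1)*(11/20) = 1*(11/20) = 11/20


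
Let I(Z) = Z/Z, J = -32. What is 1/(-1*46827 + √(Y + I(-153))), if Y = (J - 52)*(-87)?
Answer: -46827/2192760620 - √7309/2192760620 ≈ -2.1394e-5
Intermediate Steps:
Y = 7308 (Y = (-32 - 52)*(-87) = -84*(-87) = 7308)
I(Z) = 1
1/(-1*46827 + √(Y + I(-153))) = 1/(-1*46827 + √(7308 + 1)) = 1/(-46827 + √7309)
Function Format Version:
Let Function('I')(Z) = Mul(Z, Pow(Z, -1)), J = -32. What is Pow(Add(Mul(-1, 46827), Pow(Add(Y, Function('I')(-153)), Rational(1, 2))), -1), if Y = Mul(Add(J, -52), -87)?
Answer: Add(Rational(-46827, 2192760620), Mul(Rational(-1, 2192760620), Pow(7309, Rational(1, 2)))) ≈ -2.1394e-5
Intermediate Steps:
Y = 7308 (Y = Mul(Add(-32, -52), -87) = Mul(-84, -87) = 7308)
Function('I')(Z) = 1
Pow(Add(Mul(-1, 46827), Pow(Add(Y, Function('I')(-153)), Rational(1, 2))), -1) = Pow(Add(Mul(-1, 46827), Pow(Add(7308, 1), Rational(1, 2))), -1) = Pow(Add(-46827, Pow(7309, Rational(1, 2))), -1)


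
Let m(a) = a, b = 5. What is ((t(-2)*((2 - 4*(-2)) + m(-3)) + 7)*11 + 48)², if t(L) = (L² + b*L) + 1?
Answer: 67600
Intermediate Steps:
t(L) = 1 + L² + 5*L (t(L) = (L² + 5*L) + 1 = 1 + L² + 5*L)
((t(-2)*((2 - 4*(-2)) + m(-3)) + 7)*11 + 48)² = (((1 + (-2)² + 5*(-2))*((2 - 4*(-2)) - 3) + 7)*11 + 48)² = (((1 + 4 - 10)*((2 + 8) - 3) + 7)*11 + 48)² = ((-5*(10 - 3) + 7)*11 + 48)² = ((-5*7 + 7)*11 + 48)² = ((-35 + 7)*11 + 48)² = (-28*11 + 48)² = (-308 + 48)² = (-260)² = 67600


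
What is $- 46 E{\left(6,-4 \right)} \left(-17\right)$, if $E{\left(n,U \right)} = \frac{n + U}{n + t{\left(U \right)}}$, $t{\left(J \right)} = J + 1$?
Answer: $\frac{1564}{3} \approx 521.33$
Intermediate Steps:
$t{\left(J \right)} = 1 + J$
$E{\left(n,U \right)} = \frac{U + n}{1 + U + n}$ ($E{\left(n,U \right)} = \frac{n + U}{n + \left(1 + U\right)} = \frac{U + n}{1 + U + n}$)
$- 46 E{\left(6,-4 \right)} \left(-17\right) = - 46 \frac{-4 + 6}{1 - 4 + 6} \left(-17\right) = - 46 \cdot \frac{1}{3} \cdot 2 \left(-17\right) = \left(-46\right) \frac{2}{3} \left(-17\right) = \left(- \frac{92}{3}\right) \left(-17\right) = \frac{1564}{3}$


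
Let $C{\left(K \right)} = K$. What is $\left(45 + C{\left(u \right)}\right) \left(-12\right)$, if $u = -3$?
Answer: $-504$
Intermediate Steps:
$\left(45 + C{\left(u \right)}\right) \left(-12\right) = \left(45 - 3\right) \left(-12\right) = 42 \left(-12\right) = -504$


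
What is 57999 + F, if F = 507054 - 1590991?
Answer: -1025938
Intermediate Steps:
F = -1083937
57999 + F = 57999 - 1083937 = -1025938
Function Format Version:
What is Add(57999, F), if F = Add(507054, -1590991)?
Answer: -1025938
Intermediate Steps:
F = -1083937
Add(57999, F) = Add(57999, -1083937) = -1025938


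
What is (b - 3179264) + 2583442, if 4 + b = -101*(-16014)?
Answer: 1021588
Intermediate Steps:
b = 1617410 (b = -4 - 101*(-16014) = -4 + 1617414 = 1617410)
(b - 3179264) + 2583442 = (1617410 - 3179264) + 2583442 = -1561854 + 2583442 = 1021588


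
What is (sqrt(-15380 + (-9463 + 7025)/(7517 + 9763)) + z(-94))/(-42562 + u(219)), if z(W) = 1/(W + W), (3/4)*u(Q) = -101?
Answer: 3/24080920 - I*sqrt(1993266285)/15370800 ≈ 1.2458e-7 - 0.0029046*I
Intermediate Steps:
u(Q) = -404/3 (u(Q) = (4/3)*(-101) = -404/3)
z(W) = 1/(2*W)
(sqrt(-15380 + (-9463 + 7025)/(7517 + 9763)) + z(-94))/(-42562 + u(219)) = (sqrt(-15380 + (-9463 + 7025)/(7517 + 9763)) + (1/2)/(-94))/(-42562 - 404/3) = (sqrt(-15380 - 2438/17280) + (1/2)*(-1/94))/(-128090/3) = (sqrt(-15380 - 2438*1/17280) - 1/188)*(-3/128090) = (sqrt(-15380 - 1219/8640) - 1/188)*(-3/128090) = (sqrt(-132884419/8640) - 1/188)*(-3/128090) = (I*sqrt(1993266285)/360 - 1/188)*(-3/128090) = (-1/188 + I*sqrt(1993266285)/360)*(-3/128090) = 3/24080920 - I*sqrt(1993266285)/15370800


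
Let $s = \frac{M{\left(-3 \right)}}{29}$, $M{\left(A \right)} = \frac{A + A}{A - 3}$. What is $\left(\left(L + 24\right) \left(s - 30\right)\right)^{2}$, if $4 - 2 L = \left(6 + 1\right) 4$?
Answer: $\frac{108743184}{841} \approx 1.293 \cdot 10^{5}$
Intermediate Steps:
$M{\left(A \right)} = \frac{2 A}{-3 + A}$
$L = -12$ ($L = 2 - \frac{\left(6 + 1\right) 4}{2} = 2 - \frac{7 \cdot 4}{2} = 2 - 14 = -12$)
$s = \frac{1}{29}$ ($s = \frac{2 \left(-3\right) \frac{1}{-3 - 3}}{29} = 2 \left(-3\right) \frac{1}{-6} \cdot \frac{1}{29} = 2 \left(-3\right) \left(- \frac{1}{6}\right) \frac{1}{29} = 1 \cdot \frac{1}{29} = \frac{1}{29} \approx 0.034483$)
$\left(\left(L + 24\right) \left(s - 30\right)\right)^{2} = \left(\left(-12 + 24\right) \left(\frac{1}{29} - 30\right)\right)^{2} = \left(12 \left(\frac{1}{29} - 30\right)\right)^{2} = \left(12 \left(- \frac{869}{29}\right)\right)^{2} = \left(- \frac{10428}{29}\right)^{2} = \frac{108743184}{841}$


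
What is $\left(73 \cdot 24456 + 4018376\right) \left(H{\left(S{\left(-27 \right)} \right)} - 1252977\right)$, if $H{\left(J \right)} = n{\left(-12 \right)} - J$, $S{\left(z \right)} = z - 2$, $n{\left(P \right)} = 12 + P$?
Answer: $-7271689201472$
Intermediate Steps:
$S{\left(z \right)} = -2 + z$ ($S{\left(z \right)} = z - 2 = -2 + z$)
$H{\left(J \right)} = - J$ ($H{\left(J \right)} = \left(12 - 12\right) - J = 0 - J = - J$)
$\left(73 \cdot 24456 + 4018376\right) \left(H{\left(S{\left(-27 \right)} \right)} - 1252977\right) = \left(73 \cdot 24456 + 4018376\right) \left(- (-2 - 27) - 1252977\right) = \left(1785288 + 4018376\right) \left(\left(-1\right) \left(-29\right) - 1252977\right) = 5803664 \left(29 - 1252977\right) = 5803664 \left(-1252948\right) = -7271689201472$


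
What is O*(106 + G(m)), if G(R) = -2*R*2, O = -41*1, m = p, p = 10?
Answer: -2706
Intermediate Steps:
m = 10
O = -41
G(R) = -4*R
O*(106 + G(m)) = -41*(106 - 4*10) = -41*(106 - 40) = -41*66 = -2706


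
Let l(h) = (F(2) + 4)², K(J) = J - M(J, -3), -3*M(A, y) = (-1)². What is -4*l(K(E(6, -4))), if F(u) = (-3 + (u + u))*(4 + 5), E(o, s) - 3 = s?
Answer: -676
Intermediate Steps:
E(o, s) = 3 + s
F(u) = -27 + 18*u (F(u) = (-3 + 2*u)*9 = -27 + 18*u)
M(A, y) = -⅓ (M(A, y) = -⅓*(-1)² = -⅓*1 = -⅓)
K(J) = ⅓ + J (K(J) = J - 1*(-⅓) = J + ⅓ = ⅓ + J)
l(h) = 169 (l(h) = ((-27 + 18*2) + 4)² = ((-27 + 36) + 4)² = (9 + 4)² = 13² = 169)
-4*l(K(E(6, -4))) = -4*169 = -676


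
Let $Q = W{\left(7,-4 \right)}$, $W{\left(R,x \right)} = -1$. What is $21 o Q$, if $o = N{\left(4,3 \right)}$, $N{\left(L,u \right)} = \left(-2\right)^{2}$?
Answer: $-84$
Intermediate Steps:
$Q = -1$
$N{\left(L,u \right)} = 4$
$o = 4$
$21 o Q = 21 \cdot 4 \left(-1\right) = 84 \left(-1\right) = -84$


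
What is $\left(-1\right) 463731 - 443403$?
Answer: $-907134$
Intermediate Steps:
$\left(-1\right) 463731 - 443403 = -463731 - 443403 = -907134$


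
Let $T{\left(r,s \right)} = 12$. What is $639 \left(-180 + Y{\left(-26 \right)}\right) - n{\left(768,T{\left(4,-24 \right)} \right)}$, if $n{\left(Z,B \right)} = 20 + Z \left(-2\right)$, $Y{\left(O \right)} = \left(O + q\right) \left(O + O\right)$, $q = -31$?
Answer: $1780492$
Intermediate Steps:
$Y{\left(O \right)} = 2 O \left(-31 + O\right)$ ($Y{\left(O \right)} = \left(O - 31\right) \left(O + O\right) = \left(-31 + O\right) 2 O = 2 O \left(-31 + O\right)$)
$n{\left(Z,B \right)} = 20 - 2 Z$
$639 \left(-180 + Y{\left(-26 \right)}\right) - n{\left(768,T{\left(4,-24 \right)} \right)} = 639 \left(-180 + 2 \left(-26\right) \left(-31 - 26\right)\right) - \left(20 - 1536\right) = 639 \left(-180 + 2 \left(-26\right) \left(-57\right)\right) - \left(20 - 1536\right) = 639 \left(-180 + 2964\right) - -1516 = 639 \cdot 2784 + 1516 = 1778976 + 1516 = 1780492$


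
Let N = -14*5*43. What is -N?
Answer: 3010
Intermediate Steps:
N = -3010 (N = -70*43 = -3010)
-N = -1*(-3010) = 3010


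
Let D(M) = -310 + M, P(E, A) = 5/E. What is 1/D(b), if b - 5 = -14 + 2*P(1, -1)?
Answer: -1/309 ≈ -0.0032362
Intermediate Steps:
b = 1 (b = 5 + (-14 + 2*(5/1)) = 5 + (-14 + 2*(5*1)) = 5 + (-14 + 2*5) = 5 + (-14 + 10) = 5 - 4 = 1)
1/D(b) = 1/(-310 + 1) = 1/(-309) = -1/309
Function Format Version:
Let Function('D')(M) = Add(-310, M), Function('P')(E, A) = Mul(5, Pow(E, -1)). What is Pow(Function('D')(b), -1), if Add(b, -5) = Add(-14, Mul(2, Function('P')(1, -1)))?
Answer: Rational(-1, 309) ≈ -0.0032362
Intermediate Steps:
b = 1 (b = Add(5, Add(-14, Mul(2, Mul(5, Pow(1, -1))))) = Add(5, Add(-14, Mul(2, Mul(5, 1)))) = Add(5, Add(-14, Mul(2, 5))) = Add(5, Add(-14, 10)) = Add(5, -4) = 1)
Pow(Function('D')(b), -1) = Pow(Add(-310, 1), -1) = Pow(-309, -1) = Rational(-1, 309)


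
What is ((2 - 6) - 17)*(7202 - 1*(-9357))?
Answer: -347739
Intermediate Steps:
((2 - 6) - 17)*(7202 - 1*(-9357)) = (-4 - 17)*(7202 + 9357) = -21*16559 = -347739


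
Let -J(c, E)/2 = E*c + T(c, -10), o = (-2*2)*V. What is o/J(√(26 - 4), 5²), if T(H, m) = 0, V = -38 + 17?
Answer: -21*√22/275 ≈ -0.35818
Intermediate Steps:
V = -21
o = 84 (o = -2*2*(-21) = -4*(-21) = 84)
J(c, E) = -2*E*c (J(c, E) = -2*(E*c + 0) = -2*E*c)
o/J(√(26 - 4), 5²) = 84/((-2*5²*√(26 - 4))) = 84/((-2*25*√22)) = 84/((-50*√22)) = 84*(-√22/1100) = -21*√22/275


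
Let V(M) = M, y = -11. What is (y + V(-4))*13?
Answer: -195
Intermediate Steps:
(y + V(-4))*13 = (-11 - 4)*13 = -15*13 = -195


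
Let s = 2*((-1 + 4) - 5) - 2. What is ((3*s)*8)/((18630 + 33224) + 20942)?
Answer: -36/18199 ≈ -0.0019781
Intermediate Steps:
s = -6 (s = 2*(3 - 5) - 2 = 2*(-2) - 2 = -4 - 2 = -6)
((3*s)*8)/((18630 + 33224) + 20942) = ((3*(-6))*8)/((18630 + 33224) + 20942) = (-18*8)/(51854 + 20942) = -144/72796 = -144*1/72796 = -36/18199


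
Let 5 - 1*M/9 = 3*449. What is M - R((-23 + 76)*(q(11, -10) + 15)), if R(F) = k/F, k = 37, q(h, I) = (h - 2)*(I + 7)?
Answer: -7681571/636 ≈ -12078.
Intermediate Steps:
q(h, I) = (-2 + h)*(7 + I)
M = -12078 (M = 45 - 27*449 = 45 - 9*1347 = 45 - 12123 = -12078)
R(F) = 37/F
M - R((-23 + 76)*(q(11, -10) + 15)) = -12078 - 37/((-23 + 76)*((-14 - 2*(-10) + 7*11 - 10*11) + 15)) = -12078 - 37/(53*((-14 + 20 + 77 - 110) + 15)) = -12078 - 37/(53*(-27 + 15)) = -12078 - 37/(53*(-12)) = -12078 - 37/(-636) = -12078 - 37*(-1)/636 = -12078 - 1*(-37/636) = -12078 + 37/636 = -7681571/636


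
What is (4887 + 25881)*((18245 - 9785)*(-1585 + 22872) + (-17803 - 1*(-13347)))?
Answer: 5540811097152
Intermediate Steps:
(4887 + 25881)*((18245 - 9785)*(-1585 + 22872) + (-17803 - 1*(-13347))) = 30768*(8460*21287 + (-17803 + 13347)) = 30768*(180088020 - 4456) = 30768*180083564 = 5540811097152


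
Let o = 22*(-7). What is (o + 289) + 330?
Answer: 465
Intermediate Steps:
o = -154
(o + 289) + 330 = (-154 + 289) + 330 = 135 + 330 = 465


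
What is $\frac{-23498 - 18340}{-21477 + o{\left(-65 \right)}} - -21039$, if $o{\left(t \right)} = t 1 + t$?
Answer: $\frac{454631511}{21607} \approx 21041.0$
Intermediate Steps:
$o{\left(t \right)} = 2 t$ ($o{\left(t \right)} = t + t = 2 t$)
$\frac{-23498 - 18340}{-21477 + o{\left(-65 \right)}} - -21039 = \frac{-23498 - 18340}{-21477 + 2 \left(-65\right)} - -21039 = - \frac{41838}{-21477 - 130} + 21039 = - \frac{41838}{-21607} + 21039 = \left(-41838\right) \left(- \frac{1}{21607}\right) + 21039 = \frac{41838}{21607} + 21039 = \frac{454631511}{21607}$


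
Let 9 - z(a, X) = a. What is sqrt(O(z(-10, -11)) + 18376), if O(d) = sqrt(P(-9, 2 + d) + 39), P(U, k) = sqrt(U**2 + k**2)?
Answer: sqrt(18376 + sqrt(3)*sqrt(13 + sqrt(58))) ≈ 135.59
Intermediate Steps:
z(a, X) = 9 - a
O(d) = sqrt(39 + sqrt(81 + (2 + d)**2)) (O(d) = sqrt(sqrt((-9)**2 + (2 + d)**2) + 39) = sqrt(sqrt(81 + (2 + d)**2) + 39) = sqrt(39 + sqrt(81 + (2 + d)**2)))
sqrt(O(z(-10, -11)) + 18376) = sqrt(sqrt(39 + sqrt(81 + (2 + (9 - 1*(-10)))**2)) + 18376) = sqrt(sqrt(39 + sqrt(81 + (2 + (9 + 10))**2)) + 18376) = sqrt(sqrt(39 + sqrt(81 + (2 + 19)**2)) + 18376) = sqrt(sqrt(39 + sqrt(81 + 21**2)) + 18376) = sqrt(sqrt(39 + sqrt(81 + 441)) + 18376) = sqrt(sqrt(39 + sqrt(522)) + 18376) = sqrt(sqrt(39 + 3*sqrt(58)) + 18376) = sqrt(18376 + sqrt(39 + 3*sqrt(58)))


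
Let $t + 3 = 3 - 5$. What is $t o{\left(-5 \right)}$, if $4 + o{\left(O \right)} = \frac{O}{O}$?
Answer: $15$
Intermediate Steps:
$o{\left(O \right)} = -3$ ($o{\left(O \right)} = -4 + \frac{O}{O} = -4 + 1 = -3$)
$t = -5$ ($t = -3 + \left(3 - 5\right) = -3 - 2 = -5$)
$t o{\left(-5 \right)} = \left(-5\right) \left(-3\right) = 15$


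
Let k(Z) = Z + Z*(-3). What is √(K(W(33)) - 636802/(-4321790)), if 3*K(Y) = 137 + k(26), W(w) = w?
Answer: √1196906416421430/6482685 ≈ 5.3367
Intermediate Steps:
k(Z) = -2*Z (k(Z) = Z - 3*Z = -2*Z)
K(Y) = 85/3 (K(Y) = (137 - 2*26)/3 = (137 - 52)/3 = (⅓)*85 = 85/3)
√(K(W(33)) - 636802/(-4321790)) = √(85/3 - 636802/(-4321790)) = √(85/3 - 636802*(-1/4321790)) = √(85/3 + 318401/2160895) = √(184631278/6482685) = √1196906416421430/6482685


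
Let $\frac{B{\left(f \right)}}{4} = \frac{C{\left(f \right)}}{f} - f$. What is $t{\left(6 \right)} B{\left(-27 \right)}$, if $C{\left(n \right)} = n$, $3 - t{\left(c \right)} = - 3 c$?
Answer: $2352$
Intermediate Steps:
$t{\left(c \right)} = 3 + 3 c$ ($t{\left(c \right)} = 3 - - 3 c = 3 + 3 c$)
$B{\left(f \right)} = 4 - 4 f$ ($B{\left(f \right)} = 4 \left(\frac{f}{f} - f\right) = 4 \left(1 - f\right) = 4 - 4 f$)
$t{\left(6 \right)} B{\left(-27 \right)} = \left(3 + 3 \cdot 6\right) \left(4 - -108\right) = \left(3 + 18\right) \left(4 + 108\right) = 21 \cdot 112 = 2352$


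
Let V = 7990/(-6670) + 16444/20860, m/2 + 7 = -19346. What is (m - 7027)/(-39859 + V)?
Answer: 159077895865/138647169643 ≈ 1.1474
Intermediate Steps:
m = -38706 (m = -14 + 2*(-19346) = -14 - 38692 = -38706)
V = -1424748/3478405 (V = 7990*(-1/6670) + 16444*(1/20860) = -799/667 + 4111/5215 = -1424748/3478405 ≈ -0.40960)
(m - 7027)/(-39859 + V) = (-38706 - 7027)/(-39859 - 1424748/3478405) = -45733/(-138647169643/3478405) = -45733*(-3478405/138647169643) = 159077895865/138647169643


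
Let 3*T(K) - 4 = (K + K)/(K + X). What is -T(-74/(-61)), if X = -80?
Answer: -9538/7209 ≈ -1.3231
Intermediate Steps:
T(K) = 4/3 + 2*K/(3*(-80 + K)) (T(K) = 4/3 + ((K + K)/(K - 80))/3 = 4/3 + ((2*K)/(-80 + K))/3 = 4/3 + (2*K/(-80 + K))/3 = 4/3 + 2*K/(3*(-80 + K)))
-T(-74/(-61)) = -2*(-160 + 3*(-74/(-61)))/(3*(-80 - 74/(-61))) = -2*(-160 + 3*(-74*(-1/61)))/(3*(-80 - 74*(-1/61))) = -2*(-160 + 3*(74/61))/(3*(-80 + 74/61)) = -2*(-160 + 222/61)/(3*(-4806/61)) = -2*(-61)*(-9538)/(3*4806*61) = -1*9538/7209 = -9538/7209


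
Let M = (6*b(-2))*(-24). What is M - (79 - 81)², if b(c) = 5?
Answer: -724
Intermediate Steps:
M = -720 (M = (6*5)*(-24) = 30*(-24) = -720)
M - (79 - 81)² = -720 - (79 - 81)² = -720 - 1*(-2)² = -720 - 1*4 = -720 - 4 = -724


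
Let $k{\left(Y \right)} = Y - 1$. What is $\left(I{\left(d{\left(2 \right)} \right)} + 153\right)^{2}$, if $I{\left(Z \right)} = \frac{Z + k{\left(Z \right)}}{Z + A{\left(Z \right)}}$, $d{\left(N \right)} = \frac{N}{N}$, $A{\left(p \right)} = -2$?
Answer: $23104$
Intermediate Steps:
$k{\left(Y \right)} = -1 + Y$
$d{\left(N \right)} = 1$
$I{\left(Z \right)} = \frac{-1 + 2 Z}{-2 + Z}$ ($I{\left(Z \right)} = \frac{Z + \left(-1 + Z\right)}{Z - 2} = \frac{-1 + 2 Z}{-2 + Z}$)
$\left(I{\left(d{\left(2 \right)} \right)} + 153\right)^{2} = \left(\frac{-1 + 2 \cdot 1}{-2 + 1} + 153\right)^{2} = \left(\frac{-1 + 2}{-1} + 153\right)^{2} = \left(\left(-1\right) 1 + 153\right)^{2} = \left(-1 + 153\right)^{2} = 152^{2} = 23104$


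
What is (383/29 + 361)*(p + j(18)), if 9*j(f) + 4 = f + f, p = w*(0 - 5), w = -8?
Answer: 4253984/261 ≈ 16299.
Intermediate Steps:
p = 40 (p = -8*(0 - 5) = -8*(-5) = 40)
j(f) = -4/9 + 2*f/9 (j(f) = -4/9 + (f + f)/9 = -4/9 + (2*f)/9 = -4/9 + 2*f/9)
(383/29 + 361)*(p + j(18)) = (383/29 + 361)*(40 + (-4/9 + (2/9)*18)) = (383*(1/29) + 361)*(40 + (-4/9 + 4)) = (383/29 + 361)*(40 + 32/9) = (10852/29)*(392/9) = 4253984/261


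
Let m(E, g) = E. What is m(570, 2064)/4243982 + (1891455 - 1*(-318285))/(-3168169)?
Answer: -4688145464175/6722826104479 ≈ -0.69735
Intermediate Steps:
m(570, 2064)/4243982 + (1891455 - 1*(-318285))/(-3168169) = 570/4243982 + (1891455 - 1*(-318285))/(-3168169) = 570*(1/4243982) + (1891455 + 318285)*(-1/3168169) = 285/2121991 + 2209740*(-1/3168169) = 285/2121991 - 2209740/3168169 = -4688145464175/6722826104479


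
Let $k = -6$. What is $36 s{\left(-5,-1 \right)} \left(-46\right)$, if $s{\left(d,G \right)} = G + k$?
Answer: $11592$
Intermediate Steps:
$s{\left(d,G \right)} = -6 + G$ ($s{\left(d,G \right)} = G - 6 = -6 + G$)
$36 s{\left(-5,-1 \right)} \left(-46\right) = 36 \left(-6 - 1\right) \left(-46\right) = 36 \left(-7\right) \left(-46\right) = \left(-252\right) \left(-46\right) = 11592$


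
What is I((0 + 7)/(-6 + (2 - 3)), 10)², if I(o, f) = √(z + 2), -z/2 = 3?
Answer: -4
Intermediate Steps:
z = -6 (z = -2*3 = -6)
I(o, f) = 2*I (I(o, f) = √(-6 + 2) = √(-4) = 2*I)
I((0 + 7)/(-6 + (2 - 3)), 10)² = (2*I)² = -4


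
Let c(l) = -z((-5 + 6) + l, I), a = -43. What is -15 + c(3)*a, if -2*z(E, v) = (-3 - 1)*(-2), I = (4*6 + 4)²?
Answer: -187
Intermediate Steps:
I = 784 (I = (24 + 4)² = 28² = 784)
z(E, v) = -4 (z(E, v) = -(-3 - 1)*(-2)/2 = -(-2)*(-2) = -½*8 = -4)
c(l) = 4 (c(l) = -1*(-4) = 4)
-15 + c(3)*a = -15 + 4*(-43) = -15 - 172 = -187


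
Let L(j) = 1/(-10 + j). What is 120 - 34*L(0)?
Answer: 617/5 ≈ 123.40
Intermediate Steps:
120 - 34*L(0) = 120 - 34/(-10 + 0) = 120 - 34/(-10) = 120 - 34*(-⅒) = 120 + 17/5 = 617/5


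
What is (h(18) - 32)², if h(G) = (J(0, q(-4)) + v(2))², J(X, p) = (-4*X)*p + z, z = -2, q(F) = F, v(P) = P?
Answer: 1024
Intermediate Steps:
J(X, p) = -2 - 4*X*p (J(X, p) = (-4*X)*p - 2 = -4*X*p - 2 = -2 - 4*X*p)
h(G) = 0 (h(G) = ((-2 - 4*0*(-4)) + 2)² = ((-2 + 0) + 2)² = (-2 + 2)² = 0² = 0)
(h(18) - 32)² = (0 - 32)² = (-32)² = 1024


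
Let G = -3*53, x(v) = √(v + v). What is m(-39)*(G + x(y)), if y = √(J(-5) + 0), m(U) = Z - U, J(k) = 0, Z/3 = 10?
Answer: -10971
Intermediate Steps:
Z = 30 (Z = 3*10 = 30)
m(U) = 30 - U
y = 0 (y = √(0 + 0) = √0 = 0)
x(v) = √2*√v (x(v) = √(2*v) = √2*√v)
G = -159
m(-39)*(G + x(y)) = (30 - 1*(-39))*(-159 + √2*√0) = (30 + 39)*(-159 + √2*0) = 69*(-159 + 0) = 69*(-159) = -10971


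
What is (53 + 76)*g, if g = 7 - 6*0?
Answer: 903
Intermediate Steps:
g = 7 (g = 7 + 0 = 7)
(53 + 76)*g = (53 + 76)*7 = 129*7 = 903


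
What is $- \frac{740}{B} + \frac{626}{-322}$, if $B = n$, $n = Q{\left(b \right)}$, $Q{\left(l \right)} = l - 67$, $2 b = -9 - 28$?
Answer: $\frac{184757}{27531} \approx 6.7109$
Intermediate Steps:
$b = - \frac{37}{2}$ ($b = \frac{-9 - 28}{2} = \frac{1}{2} \left(-37\right) = - \frac{37}{2} \approx -18.5$)
$Q{\left(l \right)} = -67 + l$
$n = - \frac{171}{2}$ ($n = -67 - \frac{37}{2} = - \frac{171}{2} \approx -85.5$)
$B = - \frac{171}{2} \approx -85.5$
$- \frac{740}{B} + \frac{626}{-322} = - \frac{740}{- \frac{171}{2}} + \frac{626}{-322} = \left(-740\right) \left(- \frac{2}{171}\right) + 626 \left(- \frac{1}{322}\right) = \frac{1480}{171} - \frac{313}{161} = \frac{184757}{27531}$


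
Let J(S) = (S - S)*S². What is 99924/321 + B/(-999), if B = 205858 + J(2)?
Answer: 11247886/106893 ≈ 105.23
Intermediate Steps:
J(S) = 0 (J(S) = 0*S² = 0)
B = 205858 (B = 205858 + 0 = 205858)
99924/321 + B/(-999) = 99924/321 + 205858/(-999) = 99924*(1/321) + 205858*(-1/999) = 33308/107 - 205858/999 = 11247886/106893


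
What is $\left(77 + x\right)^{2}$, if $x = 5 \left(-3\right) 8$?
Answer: $1849$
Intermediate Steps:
$x = -120$ ($x = \left(-15\right) 8 = -120$)
$\left(77 + x\right)^{2} = \left(77 - 120\right)^{2} = \left(-43\right)^{2} = 1849$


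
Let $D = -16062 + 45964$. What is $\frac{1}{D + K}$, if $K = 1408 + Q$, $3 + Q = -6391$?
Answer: $\frac{1}{24916} \approx 4.0135 \cdot 10^{-5}$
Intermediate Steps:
$Q = -6394$ ($Q = -3 - 6391 = -6394$)
$D = 29902$
$K = -4986$ ($K = 1408 - 6394 = -4986$)
$\frac{1}{D + K} = \frac{1}{29902 - 4986} = \frac{1}{24916}$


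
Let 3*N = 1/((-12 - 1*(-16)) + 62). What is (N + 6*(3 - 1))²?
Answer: 5650129/39204 ≈ 144.12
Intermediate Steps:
N = 1/198 (N = 1/(3*((-12 - 1*(-16)) + 62)) = 1/(3*((-12 + 16) + 62)) = 1/(3*(4 + 62)) = (⅓)/66 = (⅓)*(1/66) = 1/198 ≈ 0.0050505)
(N + 6*(3 - 1))² = (1/198 + 6*(3 - 1))² = (1/198 + 6*2)² = (1/198 + 12)² = (2377/198)² = 5650129/39204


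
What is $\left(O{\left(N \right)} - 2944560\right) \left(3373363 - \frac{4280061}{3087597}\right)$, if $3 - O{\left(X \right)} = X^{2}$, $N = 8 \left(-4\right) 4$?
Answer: $- \frac{10279973803303976550}{1029199} \approx -9.9883 \cdot 10^{12}$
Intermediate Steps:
$N = -128$ ($N = \left(-32\right) 4 = -128$)
$O{\left(X \right)} = 3 - X^{2}$
$\left(O{\left(N \right)} - 2944560\right) \left(3373363 - \frac{4280061}{3087597}\right) = \left(\left(3 - \left(-128\right)^{2}\right) - 2944560\right) \left(3373363 - \frac{4280061}{3087597}\right) = \left(\left(3 - 16384\right) - 2944560\right) \left(3373363 - \frac{1426687}{1029199}\right) = \left(-16381 - 2944560\right) \frac{3471860399550}{1029199} = \left(-2960941\right) \frac{3471860399550}{1029199} = - \frac{10279973803303976550}{1029199}$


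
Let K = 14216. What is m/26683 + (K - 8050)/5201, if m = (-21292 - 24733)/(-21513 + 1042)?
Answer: 3368279331063/2840930231293 ≈ 1.1856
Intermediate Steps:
m = 46025/20471 (m = -46025/(-20471) = -46025*(-1/20471) = 46025/20471 ≈ 2.2483)
m/26683 + (K - 8050)/5201 = (46025/20471)/26683 + (14216 - 8050)/5201 = (46025/20471)*(1/26683) + 6166*(1/5201) = 46025/546227693 + 6166/5201 = 3368279331063/2840930231293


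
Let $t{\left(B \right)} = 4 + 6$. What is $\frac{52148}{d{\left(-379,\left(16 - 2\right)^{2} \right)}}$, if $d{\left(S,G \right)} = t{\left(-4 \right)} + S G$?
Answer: $- \frac{26074}{37137} \approx -0.7021$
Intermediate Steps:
$t{\left(B \right)} = 10$
$d{\left(S,G \right)} = 10 + G S$ ($d{\left(S,G \right)} = 10 + S G = 10 + G S$)
$\frac{52148}{d{\left(-379,\left(16 - 2\right)^{2} \right)}} = \frac{52148}{10 + \left(16 - 2\right)^{2} \left(-379\right)} = \frac{52148}{10 + 14^{2} \left(-379\right)} = \frac{52148}{10 + 196 \left(-379\right)} = \frac{52148}{10 - 74284} = \frac{52148}{-74274} = 52148 \left(- \frac{1}{74274}\right) = - \frac{26074}{37137}$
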